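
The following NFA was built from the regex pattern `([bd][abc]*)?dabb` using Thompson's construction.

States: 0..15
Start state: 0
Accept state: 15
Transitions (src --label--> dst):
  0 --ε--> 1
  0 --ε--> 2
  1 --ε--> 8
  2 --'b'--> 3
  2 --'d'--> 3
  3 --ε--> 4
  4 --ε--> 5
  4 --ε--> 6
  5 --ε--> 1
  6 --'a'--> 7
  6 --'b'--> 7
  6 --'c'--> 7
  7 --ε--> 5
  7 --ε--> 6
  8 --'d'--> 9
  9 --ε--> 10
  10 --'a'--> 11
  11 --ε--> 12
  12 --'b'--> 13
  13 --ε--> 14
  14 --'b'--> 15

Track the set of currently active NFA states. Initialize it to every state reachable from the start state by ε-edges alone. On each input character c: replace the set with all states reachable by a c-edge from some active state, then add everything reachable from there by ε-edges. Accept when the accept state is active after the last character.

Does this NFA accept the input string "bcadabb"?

start: ε-closure({0}) = {0,1,2,8}
'b' @ 1: {1,3,4,5,6,8}
'c' @ 2: {1,5,6,7,8}
'a' @ 3: {1,5,6,7,8}
'd' @ 4: {9,10}
'a' @ 5: {11,12}
'b' @ 6: {13,14}
'b' @ 7: {15}  ✓accept
end set {15} — state 15 in

Answer: ACCEPT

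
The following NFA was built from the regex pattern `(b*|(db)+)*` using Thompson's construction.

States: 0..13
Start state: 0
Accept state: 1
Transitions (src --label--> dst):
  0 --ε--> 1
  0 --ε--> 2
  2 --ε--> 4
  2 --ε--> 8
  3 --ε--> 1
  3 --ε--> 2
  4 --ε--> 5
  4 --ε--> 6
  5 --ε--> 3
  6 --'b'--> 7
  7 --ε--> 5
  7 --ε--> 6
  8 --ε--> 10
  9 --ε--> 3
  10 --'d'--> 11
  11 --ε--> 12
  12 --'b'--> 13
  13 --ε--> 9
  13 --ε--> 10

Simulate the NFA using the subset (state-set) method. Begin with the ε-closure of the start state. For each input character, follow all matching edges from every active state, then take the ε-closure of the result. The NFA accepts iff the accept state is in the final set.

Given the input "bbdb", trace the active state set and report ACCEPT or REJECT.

Answer: ACCEPT

Steps:
S₀ = ε-closure({0}) = {0,1,2,3,4,5,6,8,10}
'b' @ 1: {1,2,3,4,5,6,7,8,10}  (accept∈set)
'b' @ 2: {1,2,3,4,5,6,7,8,10}  (accept∈set)
'd' @ 3: {11,12}
'b' @ 4: {1,2,3,4,5,6,8,9,10,13}  (accept∈set)
end set {1,2,3,4,5,6,8,9,10,13} — state 1 in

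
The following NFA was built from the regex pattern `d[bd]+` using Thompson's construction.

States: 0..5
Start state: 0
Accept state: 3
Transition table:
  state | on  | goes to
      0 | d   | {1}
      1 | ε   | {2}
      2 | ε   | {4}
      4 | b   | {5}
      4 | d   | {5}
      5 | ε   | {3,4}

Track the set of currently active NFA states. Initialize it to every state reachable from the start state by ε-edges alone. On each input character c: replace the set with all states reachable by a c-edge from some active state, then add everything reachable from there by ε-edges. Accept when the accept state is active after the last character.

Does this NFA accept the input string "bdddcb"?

initial (ε-close {0}): {0}
'b' @ 1: {}  — dead — no transitions
rest 'dddcb' ignored (set empty)
final: {}; accept 3 not in set

Answer: REJECT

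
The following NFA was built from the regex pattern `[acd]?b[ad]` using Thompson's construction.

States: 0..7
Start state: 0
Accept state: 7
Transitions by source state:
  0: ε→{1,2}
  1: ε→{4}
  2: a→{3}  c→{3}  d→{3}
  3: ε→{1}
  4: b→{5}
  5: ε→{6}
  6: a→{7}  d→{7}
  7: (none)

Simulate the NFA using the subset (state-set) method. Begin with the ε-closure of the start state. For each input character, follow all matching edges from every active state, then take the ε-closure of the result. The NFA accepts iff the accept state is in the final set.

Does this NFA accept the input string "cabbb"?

initial (ε-close {0}): {0,1,2,4}
'c' @ 1: {1,3,4}
'a' @ 2: {}  — state set empty
rest 'bbb' ignored (set empty)
final: {}; accept 7 not in set

Answer: REJECT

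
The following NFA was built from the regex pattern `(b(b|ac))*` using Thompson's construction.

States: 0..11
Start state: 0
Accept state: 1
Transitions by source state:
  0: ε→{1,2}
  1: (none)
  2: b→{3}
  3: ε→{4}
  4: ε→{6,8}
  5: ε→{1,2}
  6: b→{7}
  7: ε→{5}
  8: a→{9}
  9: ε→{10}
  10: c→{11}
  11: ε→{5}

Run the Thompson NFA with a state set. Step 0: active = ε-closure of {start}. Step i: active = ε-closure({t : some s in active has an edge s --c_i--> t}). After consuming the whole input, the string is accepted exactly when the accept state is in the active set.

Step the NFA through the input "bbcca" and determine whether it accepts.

Answer: REJECT

Derivation:
initial (ε-close {0}): {0,1,2}
'b' @ 1: {3,4,6,8}
'b' @ 2: {1,2,5,7}  (accept∈set)
'c' @ 3: {}  — dead — no transitions
rest 'ca' ignored (set empty)
after full input: {}  (accept=1 not in)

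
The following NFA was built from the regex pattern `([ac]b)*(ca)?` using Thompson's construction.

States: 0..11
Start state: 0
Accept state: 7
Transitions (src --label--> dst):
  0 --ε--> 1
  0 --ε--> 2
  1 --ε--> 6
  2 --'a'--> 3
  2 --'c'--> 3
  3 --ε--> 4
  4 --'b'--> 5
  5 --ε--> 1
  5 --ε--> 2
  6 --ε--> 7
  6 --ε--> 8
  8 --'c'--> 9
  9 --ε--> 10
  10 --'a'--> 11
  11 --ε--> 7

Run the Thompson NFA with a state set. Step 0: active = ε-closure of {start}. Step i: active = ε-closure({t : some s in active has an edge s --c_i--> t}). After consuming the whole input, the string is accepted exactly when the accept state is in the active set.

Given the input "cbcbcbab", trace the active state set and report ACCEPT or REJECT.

Answer: ACCEPT

Trace:
S₀ = ε-closure({0}) = {0,1,2,6,7,8}
'c' @ 1: {3,4,9,10}
'b' @ 2: {1,2,5,6,7,8}  [accepting]
'c' @ 3: {3,4,9,10}
'b' @ 4: {1,2,5,6,7,8}  [accepting]
'c' @ 5: {3,4,9,10}
'b' @ 6: {1,2,5,6,7,8}  [accepting]
'a' @ 7: {3,4}
'b' @ 8: {1,2,5,6,7,8}  [accepting]
after full input: {1,2,5,6,7,8}  (accept=7 in)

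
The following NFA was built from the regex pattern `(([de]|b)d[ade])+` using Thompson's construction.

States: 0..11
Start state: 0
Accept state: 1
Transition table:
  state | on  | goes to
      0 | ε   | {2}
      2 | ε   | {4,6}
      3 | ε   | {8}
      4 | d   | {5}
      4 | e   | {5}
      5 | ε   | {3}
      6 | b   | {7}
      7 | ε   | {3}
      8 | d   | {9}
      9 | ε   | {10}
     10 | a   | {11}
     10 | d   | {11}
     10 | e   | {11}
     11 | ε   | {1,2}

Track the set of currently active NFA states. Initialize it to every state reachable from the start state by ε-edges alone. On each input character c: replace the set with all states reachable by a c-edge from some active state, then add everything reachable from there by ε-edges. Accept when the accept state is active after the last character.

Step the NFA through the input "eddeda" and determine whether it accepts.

Answer: ACCEPT

Derivation:
initial (ε-close {0}): {0,2,4,6}
'e' @ 1: {3,5,8}
'd' @ 2: {9,10}
'd' @ 3: {1,2,4,6,11}  ✓accept
'e' @ 4: {3,5,8}
'd' @ 5: {9,10}
'a' @ 6: {1,2,4,6,11}  ✓accept
final: {1,2,4,6,11}; accept 1 in set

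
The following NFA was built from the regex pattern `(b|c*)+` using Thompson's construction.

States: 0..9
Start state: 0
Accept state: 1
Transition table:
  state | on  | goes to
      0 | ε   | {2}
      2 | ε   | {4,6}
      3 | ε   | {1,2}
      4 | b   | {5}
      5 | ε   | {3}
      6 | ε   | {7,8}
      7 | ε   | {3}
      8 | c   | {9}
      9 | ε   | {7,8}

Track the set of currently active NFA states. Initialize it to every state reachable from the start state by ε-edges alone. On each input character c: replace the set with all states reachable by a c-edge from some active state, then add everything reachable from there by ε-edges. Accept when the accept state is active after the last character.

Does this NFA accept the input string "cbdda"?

Answer: REJECT

Steps:
S₀ = ε-closure({0}) = {0,1,2,3,4,6,7,8}
'c' @ 1: {1,2,3,4,6,7,8,9}  ✓accept
'b' @ 2: {1,2,3,4,5,6,7,8}  ✓accept
'd' @ 3: {}  — no active states
rest 'da' ignored (set empty)
end set {} — state 1 not in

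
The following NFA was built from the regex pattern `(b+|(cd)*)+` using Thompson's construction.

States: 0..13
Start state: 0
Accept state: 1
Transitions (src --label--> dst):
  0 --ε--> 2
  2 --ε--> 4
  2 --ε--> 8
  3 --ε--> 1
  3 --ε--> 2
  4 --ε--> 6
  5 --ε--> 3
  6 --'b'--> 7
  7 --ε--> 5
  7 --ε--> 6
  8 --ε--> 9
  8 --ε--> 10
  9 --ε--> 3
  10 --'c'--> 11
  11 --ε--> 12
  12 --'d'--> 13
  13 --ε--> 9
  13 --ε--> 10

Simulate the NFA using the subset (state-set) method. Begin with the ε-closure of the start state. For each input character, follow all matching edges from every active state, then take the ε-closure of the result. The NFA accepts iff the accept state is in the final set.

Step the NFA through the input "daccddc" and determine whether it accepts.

Answer: REJECT

Derivation:
initial (ε-close {0}): {0,1,2,3,4,6,8,9,10}
'd' @ 1: {}  — dead — no transitions
rest 'accddc' ignored (set empty)
end set {} — state 1 not in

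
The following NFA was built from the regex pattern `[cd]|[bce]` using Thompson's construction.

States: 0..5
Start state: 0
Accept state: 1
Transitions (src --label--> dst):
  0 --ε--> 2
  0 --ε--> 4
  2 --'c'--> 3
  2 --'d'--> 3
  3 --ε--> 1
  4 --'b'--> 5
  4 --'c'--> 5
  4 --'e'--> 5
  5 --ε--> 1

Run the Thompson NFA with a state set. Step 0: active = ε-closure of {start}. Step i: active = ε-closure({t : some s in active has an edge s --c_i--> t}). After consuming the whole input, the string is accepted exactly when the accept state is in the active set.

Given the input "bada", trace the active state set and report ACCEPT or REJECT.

initial (ε-close {0}): {0,2,4}
'b' @ 1: {1,5}  [accepting]
'a' @ 2: {}  — state set empty
rest 'da' ignored (set empty)
after full input: {}  (accept=1 not in)

Answer: REJECT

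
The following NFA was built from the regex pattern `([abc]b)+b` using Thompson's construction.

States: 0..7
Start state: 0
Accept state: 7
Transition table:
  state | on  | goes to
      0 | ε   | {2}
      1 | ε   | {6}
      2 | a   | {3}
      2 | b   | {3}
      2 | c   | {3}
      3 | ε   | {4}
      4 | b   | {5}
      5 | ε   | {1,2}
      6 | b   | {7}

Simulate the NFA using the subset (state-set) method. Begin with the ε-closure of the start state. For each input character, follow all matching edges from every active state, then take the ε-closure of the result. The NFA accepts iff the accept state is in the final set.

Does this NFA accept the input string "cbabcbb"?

Answer: ACCEPT

Derivation:
initial (ε-close {0}): {0,2}
'c' @ 1: {3,4}
'b' @ 2: {1,2,5,6}
'a' @ 3: {3,4}
'b' @ 4: {1,2,5,6}
'c' @ 5: {3,4}
'b' @ 6: {1,2,5,6}
'b' @ 7: {3,4,7}  (accept∈set)
after full input: {3,4,7}  (accept=7 in)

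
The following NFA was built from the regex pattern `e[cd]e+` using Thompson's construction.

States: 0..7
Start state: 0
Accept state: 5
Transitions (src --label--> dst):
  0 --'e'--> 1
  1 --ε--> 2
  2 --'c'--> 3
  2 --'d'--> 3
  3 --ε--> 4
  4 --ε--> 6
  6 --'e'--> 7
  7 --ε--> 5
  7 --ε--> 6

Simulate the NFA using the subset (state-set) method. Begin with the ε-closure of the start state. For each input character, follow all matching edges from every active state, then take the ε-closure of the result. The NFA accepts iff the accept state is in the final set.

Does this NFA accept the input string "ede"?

Answer: ACCEPT

Trace:
start: ε-closure({0}) = {0}
'e' @ 1: {1,2}
'd' @ 2: {3,4,6}
'e' @ 3: {5,6,7}  (accept∈set)
end set {5,6,7} — state 5 in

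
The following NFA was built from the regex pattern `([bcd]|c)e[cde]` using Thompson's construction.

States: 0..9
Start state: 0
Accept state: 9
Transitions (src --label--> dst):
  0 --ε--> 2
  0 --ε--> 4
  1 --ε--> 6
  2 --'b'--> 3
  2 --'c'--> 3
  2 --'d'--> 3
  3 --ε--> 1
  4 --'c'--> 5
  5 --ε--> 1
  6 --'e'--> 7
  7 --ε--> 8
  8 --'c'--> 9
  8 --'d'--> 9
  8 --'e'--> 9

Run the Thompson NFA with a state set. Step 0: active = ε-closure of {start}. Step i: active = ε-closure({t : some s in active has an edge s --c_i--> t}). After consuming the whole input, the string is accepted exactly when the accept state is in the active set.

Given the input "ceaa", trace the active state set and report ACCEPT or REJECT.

S₀ = ε-closure({0}) = {0,2,4}
'c' @ 1: {1,3,5,6}
'e' @ 2: {7,8}
'a' @ 3: {}  — state set empty
rest 'a' ignored (set empty)
after full input: {}  (accept=9 not in)

Answer: REJECT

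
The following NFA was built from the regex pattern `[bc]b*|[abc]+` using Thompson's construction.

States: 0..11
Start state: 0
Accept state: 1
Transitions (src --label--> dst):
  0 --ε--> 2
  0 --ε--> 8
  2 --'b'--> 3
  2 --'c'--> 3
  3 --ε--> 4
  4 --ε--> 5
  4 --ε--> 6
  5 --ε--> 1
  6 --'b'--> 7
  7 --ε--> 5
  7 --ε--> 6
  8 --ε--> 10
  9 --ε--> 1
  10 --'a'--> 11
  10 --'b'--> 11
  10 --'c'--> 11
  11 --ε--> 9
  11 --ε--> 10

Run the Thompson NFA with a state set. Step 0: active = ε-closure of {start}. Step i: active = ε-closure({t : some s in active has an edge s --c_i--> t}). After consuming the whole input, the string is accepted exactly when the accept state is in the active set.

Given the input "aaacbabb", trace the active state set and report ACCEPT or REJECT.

S₀ = ε-closure({0}) = {0,2,8,10}
'a' @ 1: {1,9,10,11}  [accepting]
'a' @ 2: {1,9,10,11}  [accepting]
'a' @ 3: {1,9,10,11}  [accepting]
'c' @ 4: {1,9,10,11}  [accepting]
'b' @ 5: {1,9,10,11}  [accepting]
'a' @ 6: {1,9,10,11}  [accepting]
'b' @ 7: {1,9,10,11}  [accepting]
'b' @ 8: {1,9,10,11}  [accepting]
after full input: {1,9,10,11}  (accept=1 in)

Answer: ACCEPT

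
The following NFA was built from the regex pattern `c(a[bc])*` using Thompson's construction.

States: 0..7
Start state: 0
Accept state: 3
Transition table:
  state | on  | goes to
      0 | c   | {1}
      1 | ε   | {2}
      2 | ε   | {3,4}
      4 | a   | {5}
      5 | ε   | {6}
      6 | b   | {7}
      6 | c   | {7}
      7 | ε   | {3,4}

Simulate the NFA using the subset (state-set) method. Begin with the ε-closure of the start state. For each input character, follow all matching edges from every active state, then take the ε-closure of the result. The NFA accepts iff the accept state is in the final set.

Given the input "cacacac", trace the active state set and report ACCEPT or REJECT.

S₀ = ε-closure({0}) = {0}
'c' @ 1: {1,2,3,4}  ✓accept
'a' @ 2: {5,6}
'c' @ 3: {3,4,7}  ✓accept
'a' @ 4: {5,6}
'c' @ 5: {3,4,7}  ✓accept
'a' @ 6: {5,6}
'c' @ 7: {3,4,7}  ✓accept
end set {3,4,7} — state 3 in

Answer: ACCEPT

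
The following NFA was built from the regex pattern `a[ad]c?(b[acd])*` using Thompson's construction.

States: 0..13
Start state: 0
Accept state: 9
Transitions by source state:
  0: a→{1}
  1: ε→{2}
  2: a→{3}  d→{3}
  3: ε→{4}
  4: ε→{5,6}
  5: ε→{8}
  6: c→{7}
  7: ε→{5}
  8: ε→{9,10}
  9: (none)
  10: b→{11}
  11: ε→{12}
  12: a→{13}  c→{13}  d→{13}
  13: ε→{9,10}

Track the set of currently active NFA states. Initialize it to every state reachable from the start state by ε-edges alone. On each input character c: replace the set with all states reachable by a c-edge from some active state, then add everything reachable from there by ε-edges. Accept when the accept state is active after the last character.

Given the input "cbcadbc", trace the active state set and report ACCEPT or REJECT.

Answer: REJECT

Steps:
S₀ = ε-closure({0}) = {0}
'c' @ 1: {}  — no active states
rest 'bcadbc' ignored (set empty)
end set {} — state 9 not in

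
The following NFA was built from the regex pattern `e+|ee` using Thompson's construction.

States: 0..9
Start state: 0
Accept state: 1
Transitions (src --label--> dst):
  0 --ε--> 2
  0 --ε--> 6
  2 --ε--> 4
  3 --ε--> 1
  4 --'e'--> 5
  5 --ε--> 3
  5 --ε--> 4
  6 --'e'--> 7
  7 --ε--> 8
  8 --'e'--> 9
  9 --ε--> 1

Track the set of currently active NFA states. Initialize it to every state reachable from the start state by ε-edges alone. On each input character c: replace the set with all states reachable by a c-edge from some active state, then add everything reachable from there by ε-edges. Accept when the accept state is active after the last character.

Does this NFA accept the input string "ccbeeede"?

initial (ε-close {0}): {0,2,4,6}
'c' @ 1: {}  — dead — no transitions
rest 'cbeeede' ignored (set empty)
after full input: {}  (accept=1 not in)

Answer: REJECT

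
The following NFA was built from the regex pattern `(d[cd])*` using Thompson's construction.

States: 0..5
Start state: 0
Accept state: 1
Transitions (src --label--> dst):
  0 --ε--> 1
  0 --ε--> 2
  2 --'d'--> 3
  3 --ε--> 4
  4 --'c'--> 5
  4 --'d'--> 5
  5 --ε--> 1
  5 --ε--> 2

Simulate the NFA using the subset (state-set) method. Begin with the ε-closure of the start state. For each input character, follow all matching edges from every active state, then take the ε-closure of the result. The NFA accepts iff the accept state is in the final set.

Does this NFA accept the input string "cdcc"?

Answer: REJECT

Derivation:
initial (ε-close {0}): {0,1,2}
'c' @ 1: {}  — dead — no transitions
rest 'dcc' ignored (set empty)
final: {}; accept 1 not in set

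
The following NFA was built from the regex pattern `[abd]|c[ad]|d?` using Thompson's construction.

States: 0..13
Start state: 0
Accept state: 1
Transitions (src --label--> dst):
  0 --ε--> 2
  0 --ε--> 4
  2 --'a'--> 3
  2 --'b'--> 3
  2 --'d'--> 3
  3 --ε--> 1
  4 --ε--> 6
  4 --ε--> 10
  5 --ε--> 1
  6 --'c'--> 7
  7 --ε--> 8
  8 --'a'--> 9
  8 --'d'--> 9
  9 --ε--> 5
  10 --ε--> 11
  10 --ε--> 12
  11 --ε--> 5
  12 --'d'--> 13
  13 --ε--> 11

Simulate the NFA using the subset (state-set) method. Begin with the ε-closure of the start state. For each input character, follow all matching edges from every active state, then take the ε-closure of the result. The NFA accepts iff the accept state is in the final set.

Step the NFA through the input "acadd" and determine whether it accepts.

initial (ε-close {0}): {0,1,2,4,5,6,10,11,12}
'a' @ 1: {1,3}  ✓accept
'c' @ 2: {}  — no active states
rest 'add' ignored (set empty)
final: {}; accept 1 not in set

Answer: REJECT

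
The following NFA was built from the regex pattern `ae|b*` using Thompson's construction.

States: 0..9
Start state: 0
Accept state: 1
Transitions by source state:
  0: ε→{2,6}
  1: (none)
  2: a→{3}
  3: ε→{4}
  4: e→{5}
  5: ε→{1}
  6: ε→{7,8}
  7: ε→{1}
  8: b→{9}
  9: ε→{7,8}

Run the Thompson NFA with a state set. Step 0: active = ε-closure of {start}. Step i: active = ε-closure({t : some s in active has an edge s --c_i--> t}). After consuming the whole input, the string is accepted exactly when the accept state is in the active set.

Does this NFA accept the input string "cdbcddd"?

start: ε-closure({0}) = {0,1,2,6,7,8}
'c' @ 1: {}  — dead — no transitions
rest 'dbcddd' ignored (set empty)
after full input: {}  (accept=1 not in)

Answer: REJECT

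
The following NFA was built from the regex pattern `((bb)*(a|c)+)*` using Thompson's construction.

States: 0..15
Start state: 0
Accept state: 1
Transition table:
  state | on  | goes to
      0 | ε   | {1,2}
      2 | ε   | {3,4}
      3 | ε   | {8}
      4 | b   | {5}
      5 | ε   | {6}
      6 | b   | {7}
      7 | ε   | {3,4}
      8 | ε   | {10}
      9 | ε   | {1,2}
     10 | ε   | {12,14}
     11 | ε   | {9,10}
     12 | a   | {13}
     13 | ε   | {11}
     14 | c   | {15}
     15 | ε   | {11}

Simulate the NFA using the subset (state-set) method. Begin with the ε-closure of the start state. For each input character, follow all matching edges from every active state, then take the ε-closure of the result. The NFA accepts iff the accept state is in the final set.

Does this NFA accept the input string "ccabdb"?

Answer: REJECT

Steps:
start: ε-closure({0}) = {0,1,2,3,4,8,10,12,14}
'c' @ 1: {1,2,3,4,8,9,10,11,12,14,15}  (accept∈set)
'c' @ 2: {1,2,3,4,8,9,10,11,12,14,15}  (accept∈set)
'a' @ 3: {1,2,3,4,8,9,10,11,12,13,14}  (accept∈set)
'b' @ 4: {5,6}
'd' @ 5: {}  — dead — no transitions
rest 'b' ignored (set empty)
end set {} — state 1 not in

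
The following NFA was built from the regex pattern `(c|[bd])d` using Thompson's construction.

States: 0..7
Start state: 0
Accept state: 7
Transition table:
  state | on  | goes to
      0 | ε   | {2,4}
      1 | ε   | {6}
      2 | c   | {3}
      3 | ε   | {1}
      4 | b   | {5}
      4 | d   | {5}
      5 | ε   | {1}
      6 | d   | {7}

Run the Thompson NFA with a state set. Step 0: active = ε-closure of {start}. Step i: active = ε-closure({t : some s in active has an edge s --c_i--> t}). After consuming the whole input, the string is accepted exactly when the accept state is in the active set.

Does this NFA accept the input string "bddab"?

Answer: REJECT

Steps:
start: ε-closure({0}) = {0,2,4}
'b' @ 1: {1,5,6}
'd' @ 2: {7}  (accept∈set)
'd' @ 3: {}  — dead — no transitions
rest 'ab' ignored (set empty)
final: {}; accept 7 not in set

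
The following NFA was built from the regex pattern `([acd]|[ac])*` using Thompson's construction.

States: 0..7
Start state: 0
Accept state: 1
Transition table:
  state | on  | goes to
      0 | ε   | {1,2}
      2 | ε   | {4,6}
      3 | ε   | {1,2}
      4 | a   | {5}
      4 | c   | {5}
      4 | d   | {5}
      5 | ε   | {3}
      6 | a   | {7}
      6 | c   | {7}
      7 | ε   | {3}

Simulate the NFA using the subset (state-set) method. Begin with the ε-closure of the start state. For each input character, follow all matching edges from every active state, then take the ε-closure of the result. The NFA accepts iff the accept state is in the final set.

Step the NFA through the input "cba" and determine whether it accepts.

Answer: REJECT

Derivation:
start: ε-closure({0}) = {0,1,2,4,6}
'c' @ 1: {1,2,3,4,5,6,7}  (accept∈set)
'b' @ 2: {}  — no active states
rest 'a' ignored (set empty)
final: {}; accept 1 not in set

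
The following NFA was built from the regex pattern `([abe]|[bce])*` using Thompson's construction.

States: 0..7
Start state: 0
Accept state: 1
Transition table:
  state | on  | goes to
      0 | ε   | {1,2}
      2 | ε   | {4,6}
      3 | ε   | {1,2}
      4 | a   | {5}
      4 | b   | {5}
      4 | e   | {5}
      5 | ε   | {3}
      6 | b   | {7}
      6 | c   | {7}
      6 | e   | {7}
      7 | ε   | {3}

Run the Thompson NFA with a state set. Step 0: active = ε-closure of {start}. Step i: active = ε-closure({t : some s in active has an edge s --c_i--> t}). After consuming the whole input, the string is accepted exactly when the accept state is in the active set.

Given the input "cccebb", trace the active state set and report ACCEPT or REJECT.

Answer: ACCEPT

Steps:
start: ε-closure({0}) = {0,1,2,4,6}
'c' @ 1: {1,2,3,4,6,7}  (accept∈set)
'c' @ 2: {1,2,3,4,6,7}  (accept∈set)
'c' @ 3: {1,2,3,4,6,7}  (accept∈set)
'e' @ 4: {1,2,3,4,5,6,7}  (accept∈set)
'b' @ 5: {1,2,3,4,5,6,7}  (accept∈set)
'b' @ 6: {1,2,3,4,5,6,7}  (accept∈set)
after full input: {1,2,3,4,5,6,7}  (accept=1 in)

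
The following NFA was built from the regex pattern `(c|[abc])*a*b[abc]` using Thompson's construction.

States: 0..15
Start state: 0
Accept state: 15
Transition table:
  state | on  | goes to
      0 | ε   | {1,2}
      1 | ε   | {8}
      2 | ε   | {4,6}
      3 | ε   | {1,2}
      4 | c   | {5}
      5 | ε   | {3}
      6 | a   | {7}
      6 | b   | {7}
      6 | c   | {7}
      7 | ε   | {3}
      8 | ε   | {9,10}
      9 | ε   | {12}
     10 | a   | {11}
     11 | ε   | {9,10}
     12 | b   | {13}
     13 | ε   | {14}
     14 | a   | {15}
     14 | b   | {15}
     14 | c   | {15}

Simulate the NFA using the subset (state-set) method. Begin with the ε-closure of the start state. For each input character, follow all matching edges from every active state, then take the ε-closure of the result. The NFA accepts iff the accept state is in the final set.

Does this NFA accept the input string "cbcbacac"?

Answer: REJECT

Derivation:
start: ε-closure({0}) = {0,1,2,4,6,8,9,10,12}
'c' @ 1: {1,2,3,4,5,6,7,8,9,10,12}
'b' @ 2: {1,2,3,4,6,7,8,9,10,12,13,14}
'c' @ 3: {1,2,3,4,5,6,7,8,9,10,12,15}  ✓accept
'b' @ 4: {1,2,3,4,6,7,8,9,10,12,13,14}
'a' @ 5: {1,2,3,4,6,7,8,9,10,11,12,15}  ✓accept
'c' @ 6: {1,2,3,4,5,6,7,8,9,10,12}
'a' @ 7: {1,2,3,4,6,7,8,9,10,11,12}
'c' @ 8: {1,2,3,4,5,6,7,8,9,10,12}
end set {1,2,3,4,5,6,7,8,9,10,12} — state 15 not in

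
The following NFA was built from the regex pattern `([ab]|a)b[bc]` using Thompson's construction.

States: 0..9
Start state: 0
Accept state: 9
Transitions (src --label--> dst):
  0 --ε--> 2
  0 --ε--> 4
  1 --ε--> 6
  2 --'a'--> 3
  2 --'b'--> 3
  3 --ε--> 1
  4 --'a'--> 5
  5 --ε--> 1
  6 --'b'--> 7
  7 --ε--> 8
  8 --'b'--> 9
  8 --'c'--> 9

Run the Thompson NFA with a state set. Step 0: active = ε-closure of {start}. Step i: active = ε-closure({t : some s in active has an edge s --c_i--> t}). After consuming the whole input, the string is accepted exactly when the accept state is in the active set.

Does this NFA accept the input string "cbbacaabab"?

S₀ = ε-closure({0}) = {0,2,4}
'c' @ 1: {}  — state set empty
rest 'bbacaabab' ignored (set empty)
final: {}; accept 9 not in set

Answer: REJECT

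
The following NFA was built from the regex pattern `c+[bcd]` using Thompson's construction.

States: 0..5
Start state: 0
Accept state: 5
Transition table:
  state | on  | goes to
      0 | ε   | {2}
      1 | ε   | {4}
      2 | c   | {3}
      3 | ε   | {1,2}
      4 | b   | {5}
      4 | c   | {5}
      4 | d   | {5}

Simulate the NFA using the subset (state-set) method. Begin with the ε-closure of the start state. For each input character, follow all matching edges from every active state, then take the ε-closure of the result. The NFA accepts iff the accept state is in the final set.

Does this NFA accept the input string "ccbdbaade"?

Answer: REJECT

Derivation:
S₀ = ε-closure({0}) = {0,2}
'c' @ 1: {1,2,3,4}
'c' @ 2: {1,2,3,4,5}  ✓accept
'b' @ 3: {5}  ✓accept
'd' @ 4: {}  — state set empty
rest 'baade' ignored (set empty)
final: {}; accept 5 not in set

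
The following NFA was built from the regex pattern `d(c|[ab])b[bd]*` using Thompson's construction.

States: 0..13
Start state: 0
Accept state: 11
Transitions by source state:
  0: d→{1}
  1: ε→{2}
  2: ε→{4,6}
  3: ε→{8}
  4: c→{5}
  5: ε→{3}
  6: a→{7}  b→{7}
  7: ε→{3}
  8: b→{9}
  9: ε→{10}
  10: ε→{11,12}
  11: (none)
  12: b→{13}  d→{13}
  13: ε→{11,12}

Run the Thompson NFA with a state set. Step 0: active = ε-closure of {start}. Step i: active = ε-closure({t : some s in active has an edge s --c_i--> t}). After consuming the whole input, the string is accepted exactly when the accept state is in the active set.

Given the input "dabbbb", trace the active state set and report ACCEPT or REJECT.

initial (ε-close {0}): {0}
'd' @ 1: {1,2,4,6}
'a' @ 2: {3,7,8}
'b' @ 3: {9,10,11,12}  (accept∈set)
'b' @ 4: {11,12,13}  (accept∈set)
'b' @ 5: {11,12,13}  (accept∈set)
'b' @ 6: {11,12,13}  (accept∈set)
final: {11,12,13}; accept 11 in set

Answer: ACCEPT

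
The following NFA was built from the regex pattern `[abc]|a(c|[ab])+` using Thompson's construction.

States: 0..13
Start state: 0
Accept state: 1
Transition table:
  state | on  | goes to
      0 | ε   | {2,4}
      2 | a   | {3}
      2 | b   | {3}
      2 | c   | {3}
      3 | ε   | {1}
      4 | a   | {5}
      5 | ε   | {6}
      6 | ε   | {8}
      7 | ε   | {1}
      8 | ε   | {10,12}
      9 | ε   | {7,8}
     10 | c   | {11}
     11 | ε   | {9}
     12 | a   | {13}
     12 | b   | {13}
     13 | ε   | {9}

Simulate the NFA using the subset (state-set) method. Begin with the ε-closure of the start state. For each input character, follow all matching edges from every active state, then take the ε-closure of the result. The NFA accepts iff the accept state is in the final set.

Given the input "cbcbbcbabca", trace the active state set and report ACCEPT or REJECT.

initial (ε-close {0}): {0,2,4}
'c' @ 1: {1,3}  ✓accept
'b' @ 2: {}  — state set empty
rest 'cbbcbabca' ignored (set empty)
after full input: {}  (accept=1 not in)

Answer: REJECT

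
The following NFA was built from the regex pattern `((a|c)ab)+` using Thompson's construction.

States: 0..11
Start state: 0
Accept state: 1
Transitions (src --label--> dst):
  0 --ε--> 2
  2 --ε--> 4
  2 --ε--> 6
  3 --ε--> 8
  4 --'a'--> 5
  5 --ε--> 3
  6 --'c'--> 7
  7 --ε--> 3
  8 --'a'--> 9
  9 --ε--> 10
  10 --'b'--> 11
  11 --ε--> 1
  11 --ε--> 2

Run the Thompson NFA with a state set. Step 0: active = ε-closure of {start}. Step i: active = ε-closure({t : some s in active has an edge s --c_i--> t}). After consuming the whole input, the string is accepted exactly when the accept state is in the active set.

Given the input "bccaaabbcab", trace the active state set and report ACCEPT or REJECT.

initial (ε-close {0}): {0,2,4,6}
'b' @ 1: {}  — no active states
rest 'ccaaabbcab' ignored (set empty)
end set {} — state 1 not in

Answer: REJECT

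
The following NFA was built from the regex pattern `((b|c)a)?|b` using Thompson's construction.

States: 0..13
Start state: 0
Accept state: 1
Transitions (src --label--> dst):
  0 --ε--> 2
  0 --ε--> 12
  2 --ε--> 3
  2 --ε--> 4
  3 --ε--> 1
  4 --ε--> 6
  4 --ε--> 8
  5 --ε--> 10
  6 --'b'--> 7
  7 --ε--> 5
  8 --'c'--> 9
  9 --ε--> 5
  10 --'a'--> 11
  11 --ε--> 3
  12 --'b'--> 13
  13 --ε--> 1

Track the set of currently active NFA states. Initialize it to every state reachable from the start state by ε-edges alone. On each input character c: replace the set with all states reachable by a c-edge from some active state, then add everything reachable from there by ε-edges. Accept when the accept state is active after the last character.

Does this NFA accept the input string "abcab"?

Answer: REJECT

Derivation:
S₀ = ε-closure({0}) = {0,1,2,3,4,6,8,12}
'a' @ 1: {}  — no active states
rest 'bcab' ignored (set empty)
after full input: {}  (accept=1 not in)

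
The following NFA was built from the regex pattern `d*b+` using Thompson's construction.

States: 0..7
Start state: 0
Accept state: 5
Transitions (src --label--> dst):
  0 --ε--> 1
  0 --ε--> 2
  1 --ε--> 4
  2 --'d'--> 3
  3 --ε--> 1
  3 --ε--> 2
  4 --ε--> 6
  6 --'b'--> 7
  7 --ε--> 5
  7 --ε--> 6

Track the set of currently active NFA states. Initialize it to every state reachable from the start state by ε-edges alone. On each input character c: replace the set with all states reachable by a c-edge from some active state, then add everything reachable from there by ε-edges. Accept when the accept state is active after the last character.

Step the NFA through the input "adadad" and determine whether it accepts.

start: ε-closure({0}) = {0,1,2,4,6}
'a' @ 1: {}  — no active states
rest 'dadad' ignored (set empty)
end set {} — state 5 not in

Answer: REJECT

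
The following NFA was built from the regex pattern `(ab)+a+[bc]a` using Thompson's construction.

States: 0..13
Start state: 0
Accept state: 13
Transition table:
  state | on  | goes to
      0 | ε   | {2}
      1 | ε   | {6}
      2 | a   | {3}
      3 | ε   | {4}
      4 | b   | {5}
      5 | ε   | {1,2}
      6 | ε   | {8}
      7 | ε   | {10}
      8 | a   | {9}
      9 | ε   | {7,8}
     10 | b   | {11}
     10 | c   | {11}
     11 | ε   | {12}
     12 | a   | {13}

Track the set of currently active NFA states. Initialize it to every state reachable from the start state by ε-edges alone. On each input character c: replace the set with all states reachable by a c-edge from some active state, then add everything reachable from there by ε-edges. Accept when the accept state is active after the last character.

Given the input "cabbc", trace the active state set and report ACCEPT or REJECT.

start: ε-closure({0}) = {0,2}
'c' @ 1: {}  — dead — no transitions
rest 'abbc' ignored (set empty)
final: {}; accept 13 not in set

Answer: REJECT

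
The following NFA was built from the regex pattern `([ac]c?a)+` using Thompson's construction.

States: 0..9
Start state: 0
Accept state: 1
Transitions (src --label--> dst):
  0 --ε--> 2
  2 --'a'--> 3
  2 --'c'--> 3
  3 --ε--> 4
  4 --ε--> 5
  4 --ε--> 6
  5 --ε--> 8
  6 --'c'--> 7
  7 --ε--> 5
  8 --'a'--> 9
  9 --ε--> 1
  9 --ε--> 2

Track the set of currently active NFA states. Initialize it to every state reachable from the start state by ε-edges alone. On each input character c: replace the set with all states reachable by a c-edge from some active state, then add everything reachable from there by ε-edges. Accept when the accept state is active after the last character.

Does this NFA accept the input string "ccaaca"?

Answer: ACCEPT

Derivation:
initial (ε-close {0}): {0,2}
'c' @ 1: {3,4,5,6,8}
'c' @ 2: {5,7,8}
'a' @ 3: {1,2,9}  (accept∈set)
'a' @ 4: {3,4,5,6,8}
'c' @ 5: {5,7,8}
'a' @ 6: {1,2,9}  (accept∈set)
after full input: {1,2,9}  (accept=1 in)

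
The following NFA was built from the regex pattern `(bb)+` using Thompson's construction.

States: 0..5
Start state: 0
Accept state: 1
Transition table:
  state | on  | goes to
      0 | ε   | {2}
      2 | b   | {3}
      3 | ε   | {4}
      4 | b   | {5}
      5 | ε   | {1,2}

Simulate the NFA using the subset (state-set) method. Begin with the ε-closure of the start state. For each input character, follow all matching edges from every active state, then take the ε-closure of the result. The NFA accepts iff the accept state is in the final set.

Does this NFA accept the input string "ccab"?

initial (ε-close {0}): {0,2}
'c' @ 1: {}  — state set empty
rest 'cab' ignored (set empty)
final: {}; accept 1 not in set

Answer: REJECT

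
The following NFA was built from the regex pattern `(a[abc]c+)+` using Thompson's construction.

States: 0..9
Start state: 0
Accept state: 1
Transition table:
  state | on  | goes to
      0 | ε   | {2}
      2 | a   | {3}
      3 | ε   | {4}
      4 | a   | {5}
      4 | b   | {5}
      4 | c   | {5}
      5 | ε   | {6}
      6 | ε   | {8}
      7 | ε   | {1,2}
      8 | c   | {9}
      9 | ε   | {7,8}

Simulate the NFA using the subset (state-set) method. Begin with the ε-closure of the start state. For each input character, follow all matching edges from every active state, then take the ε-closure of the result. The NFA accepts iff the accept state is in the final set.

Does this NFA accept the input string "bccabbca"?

start: ε-closure({0}) = {0,2}
'b' @ 1: {}  — dead — no transitions
rest 'ccabbca' ignored (set empty)
end set {} — state 1 not in

Answer: REJECT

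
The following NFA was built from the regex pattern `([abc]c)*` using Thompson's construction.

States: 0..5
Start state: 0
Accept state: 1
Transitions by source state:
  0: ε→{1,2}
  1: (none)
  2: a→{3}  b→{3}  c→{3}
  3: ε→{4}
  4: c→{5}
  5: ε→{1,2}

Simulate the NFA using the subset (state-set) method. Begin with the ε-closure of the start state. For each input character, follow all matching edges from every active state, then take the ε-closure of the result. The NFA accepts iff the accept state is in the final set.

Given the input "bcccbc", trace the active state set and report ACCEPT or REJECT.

Answer: ACCEPT

Trace:
start: ε-closure({0}) = {0,1,2}
'b' @ 1: {3,4}
'c' @ 2: {1,2,5}  (accept∈set)
'c' @ 3: {3,4}
'c' @ 4: {1,2,5}  (accept∈set)
'b' @ 5: {3,4}
'c' @ 6: {1,2,5}  (accept∈set)
end set {1,2,5} — state 1 in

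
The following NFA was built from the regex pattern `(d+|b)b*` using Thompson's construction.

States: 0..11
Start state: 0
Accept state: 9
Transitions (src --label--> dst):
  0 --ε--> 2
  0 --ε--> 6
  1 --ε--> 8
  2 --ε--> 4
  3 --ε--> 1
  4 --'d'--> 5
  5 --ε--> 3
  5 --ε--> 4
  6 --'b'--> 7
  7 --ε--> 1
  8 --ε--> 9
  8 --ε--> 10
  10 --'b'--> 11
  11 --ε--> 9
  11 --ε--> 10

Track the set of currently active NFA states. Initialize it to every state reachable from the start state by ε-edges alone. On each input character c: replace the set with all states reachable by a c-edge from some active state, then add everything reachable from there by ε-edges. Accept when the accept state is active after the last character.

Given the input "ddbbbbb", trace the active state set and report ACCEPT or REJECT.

Answer: ACCEPT

Derivation:
S₀ = ε-closure({0}) = {0,2,4,6}
'd' @ 1: {1,3,4,5,8,9,10}  (accept∈set)
'd' @ 2: {1,3,4,5,8,9,10}  (accept∈set)
'b' @ 3: {9,10,11}  (accept∈set)
'b' @ 4: {9,10,11}  (accept∈set)
'b' @ 5: {9,10,11}  (accept∈set)
'b' @ 6: {9,10,11}  (accept∈set)
'b' @ 7: {9,10,11}  (accept∈set)
end set {9,10,11} — state 9 in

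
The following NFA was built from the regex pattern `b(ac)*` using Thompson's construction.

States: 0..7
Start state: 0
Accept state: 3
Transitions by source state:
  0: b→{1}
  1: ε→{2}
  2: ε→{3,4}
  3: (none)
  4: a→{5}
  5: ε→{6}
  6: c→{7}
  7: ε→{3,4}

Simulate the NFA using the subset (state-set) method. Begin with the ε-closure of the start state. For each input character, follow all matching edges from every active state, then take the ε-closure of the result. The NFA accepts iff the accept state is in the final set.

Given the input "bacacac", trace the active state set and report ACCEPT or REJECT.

initial (ε-close {0}): {0}
'b' @ 1: {1,2,3,4}  ✓accept
'a' @ 2: {5,6}
'c' @ 3: {3,4,7}  ✓accept
'a' @ 4: {5,6}
'c' @ 5: {3,4,7}  ✓accept
'a' @ 6: {5,6}
'c' @ 7: {3,4,7}  ✓accept
after full input: {3,4,7}  (accept=3 in)

Answer: ACCEPT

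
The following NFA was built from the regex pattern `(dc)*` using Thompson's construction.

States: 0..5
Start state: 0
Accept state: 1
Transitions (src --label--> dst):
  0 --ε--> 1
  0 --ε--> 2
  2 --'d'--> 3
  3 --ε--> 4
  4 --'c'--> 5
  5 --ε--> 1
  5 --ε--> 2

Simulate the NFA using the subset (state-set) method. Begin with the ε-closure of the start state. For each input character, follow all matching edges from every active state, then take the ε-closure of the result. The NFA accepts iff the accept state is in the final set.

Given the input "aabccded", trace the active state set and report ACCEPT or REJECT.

start: ε-closure({0}) = {0,1,2}
'a' @ 1: {}  — state set empty
rest 'abccded' ignored (set empty)
after full input: {}  (accept=1 not in)

Answer: REJECT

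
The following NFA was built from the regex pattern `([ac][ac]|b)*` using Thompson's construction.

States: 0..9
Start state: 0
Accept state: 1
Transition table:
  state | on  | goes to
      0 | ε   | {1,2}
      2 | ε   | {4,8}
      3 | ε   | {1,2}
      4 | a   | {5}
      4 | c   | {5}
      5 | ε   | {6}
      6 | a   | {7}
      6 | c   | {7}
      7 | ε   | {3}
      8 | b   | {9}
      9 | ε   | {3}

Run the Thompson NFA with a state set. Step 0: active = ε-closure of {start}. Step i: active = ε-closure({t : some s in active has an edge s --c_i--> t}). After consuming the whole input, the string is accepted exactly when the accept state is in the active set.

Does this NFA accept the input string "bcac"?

Answer: REJECT

Trace:
start: ε-closure({0}) = {0,1,2,4,8}
'b' @ 1: {1,2,3,4,8,9}  ✓accept
'c' @ 2: {5,6}
'a' @ 3: {1,2,3,4,7,8}  ✓accept
'c' @ 4: {5,6}
after full input: {5,6}  (accept=1 not in)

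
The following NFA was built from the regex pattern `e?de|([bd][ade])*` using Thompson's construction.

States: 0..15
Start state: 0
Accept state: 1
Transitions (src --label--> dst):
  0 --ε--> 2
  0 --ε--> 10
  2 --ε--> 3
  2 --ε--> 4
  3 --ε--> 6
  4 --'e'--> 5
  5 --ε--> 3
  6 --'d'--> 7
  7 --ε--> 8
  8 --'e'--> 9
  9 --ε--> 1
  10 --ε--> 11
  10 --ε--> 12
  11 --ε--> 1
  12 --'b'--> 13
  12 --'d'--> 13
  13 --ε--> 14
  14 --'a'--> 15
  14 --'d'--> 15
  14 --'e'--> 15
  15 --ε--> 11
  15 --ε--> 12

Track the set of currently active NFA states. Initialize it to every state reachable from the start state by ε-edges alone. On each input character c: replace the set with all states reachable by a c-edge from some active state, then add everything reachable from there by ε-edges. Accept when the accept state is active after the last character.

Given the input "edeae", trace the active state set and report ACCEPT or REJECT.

Answer: REJECT

Steps:
S₀ = ε-closure({0}) = {0,1,2,3,4,6,10,11,12}
'e' @ 1: {3,5,6}
'd' @ 2: {7,8}
'e' @ 3: {1,9}  (accept∈set)
'a' @ 4: {}  — dead — no transitions
rest 'e' ignored (set empty)
after full input: {}  (accept=1 not in)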